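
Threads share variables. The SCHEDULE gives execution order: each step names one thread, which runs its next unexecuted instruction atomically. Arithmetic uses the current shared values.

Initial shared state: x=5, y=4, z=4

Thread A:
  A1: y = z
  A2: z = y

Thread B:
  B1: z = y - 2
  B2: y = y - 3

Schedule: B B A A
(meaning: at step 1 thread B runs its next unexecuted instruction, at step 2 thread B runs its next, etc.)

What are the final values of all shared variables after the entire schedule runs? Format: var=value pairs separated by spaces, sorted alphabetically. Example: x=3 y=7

Step 1: thread B executes B1 (z = y - 2). Shared: x=5 y=4 z=2. PCs: A@0 B@1
Step 2: thread B executes B2 (y = y - 3). Shared: x=5 y=1 z=2. PCs: A@0 B@2
Step 3: thread A executes A1 (y = z). Shared: x=5 y=2 z=2. PCs: A@1 B@2
Step 4: thread A executes A2 (z = y). Shared: x=5 y=2 z=2. PCs: A@2 B@2

Answer: x=5 y=2 z=2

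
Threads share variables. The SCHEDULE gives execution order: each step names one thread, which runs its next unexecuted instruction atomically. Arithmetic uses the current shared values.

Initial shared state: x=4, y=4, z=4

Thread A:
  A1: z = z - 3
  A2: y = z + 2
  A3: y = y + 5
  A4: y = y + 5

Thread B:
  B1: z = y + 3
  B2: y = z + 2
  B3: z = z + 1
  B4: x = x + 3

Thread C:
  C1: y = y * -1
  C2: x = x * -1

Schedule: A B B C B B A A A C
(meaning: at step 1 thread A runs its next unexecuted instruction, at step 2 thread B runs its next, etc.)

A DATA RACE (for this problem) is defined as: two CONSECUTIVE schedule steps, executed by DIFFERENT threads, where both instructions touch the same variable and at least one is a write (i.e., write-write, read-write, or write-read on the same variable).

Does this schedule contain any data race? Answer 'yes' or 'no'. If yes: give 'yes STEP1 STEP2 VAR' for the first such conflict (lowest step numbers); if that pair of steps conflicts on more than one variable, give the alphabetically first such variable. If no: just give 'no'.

Answer: yes 1 2 z

Derivation:
Steps 1,2: A(z = z - 3) vs B(z = y + 3). RACE on z (W-W).
Steps 2,3: same thread (B). No race.
Steps 3,4: B(y = z + 2) vs C(y = y * -1). RACE on y (W-W).
Steps 4,5: C(r=y,w=y) vs B(r=z,w=z). No conflict.
Steps 5,6: same thread (B). No race.
Steps 6,7: B(r=x,w=x) vs A(r=z,w=y). No conflict.
Steps 7,8: same thread (A). No race.
Steps 8,9: same thread (A). No race.
Steps 9,10: A(r=y,w=y) vs C(r=x,w=x). No conflict.
First conflict at steps 1,2.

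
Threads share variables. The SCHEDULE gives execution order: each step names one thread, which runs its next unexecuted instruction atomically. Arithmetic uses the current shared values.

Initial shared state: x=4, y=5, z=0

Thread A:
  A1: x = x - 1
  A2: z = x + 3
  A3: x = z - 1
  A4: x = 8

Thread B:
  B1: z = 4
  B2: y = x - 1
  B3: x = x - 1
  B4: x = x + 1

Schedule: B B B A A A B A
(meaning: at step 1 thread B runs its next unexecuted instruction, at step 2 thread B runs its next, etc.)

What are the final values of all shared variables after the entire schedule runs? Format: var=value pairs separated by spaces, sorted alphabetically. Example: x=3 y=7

Answer: x=8 y=3 z=5

Derivation:
Step 1: thread B executes B1 (z = 4). Shared: x=4 y=5 z=4. PCs: A@0 B@1
Step 2: thread B executes B2 (y = x - 1). Shared: x=4 y=3 z=4. PCs: A@0 B@2
Step 3: thread B executes B3 (x = x - 1). Shared: x=3 y=3 z=4. PCs: A@0 B@3
Step 4: thread A executes A1 (x = x - 1). Shared: x=2 y=3 z=4. PCs: A@1 B@3
Step 5: thread A executes A2 (z = x + 3). Shared: x=2 y=3 z=5. PCs: A@2 B@3
Step 6: thread A executes A3 (x = z - 1). Shared: x=4 y=3 z=5. PCs: A@3 B@3
Step 7: thread B executes B4 (x = x + 1). Shared: x=5 y=3 z=5. PCs: A@3 B@4
Step 8: thread A executes A4 (x = 8). Shared: x=8 y=3 z=5. PCs: A@4 B@4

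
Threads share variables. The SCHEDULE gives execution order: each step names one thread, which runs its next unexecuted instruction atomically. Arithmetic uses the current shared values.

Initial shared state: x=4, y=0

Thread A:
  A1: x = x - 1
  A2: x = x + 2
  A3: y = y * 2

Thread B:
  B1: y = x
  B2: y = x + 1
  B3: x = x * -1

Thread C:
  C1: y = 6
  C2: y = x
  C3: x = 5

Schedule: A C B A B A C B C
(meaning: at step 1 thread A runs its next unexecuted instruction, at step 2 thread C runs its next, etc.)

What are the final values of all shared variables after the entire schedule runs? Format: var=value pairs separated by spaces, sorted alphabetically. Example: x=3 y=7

Answer: x=5 y=5

Derivation:
Step 1: thread A executes A1 (x = x - 1). Shared: x=3 y=0. PCs: A@1 B@0 C@0
Step 2: thread C executes C1 (y = 6). Shared: x=3 y=6. PCs: A@1 B@0 C@1
Step 3: thread B executes B1 (y = x). Shared: x=3 y=3. PCs: A@1 B@1 C@1
Step 4: thread A executes A2 (x = x + 2). Shared: x=5 y=3. PCs: A@2 B@1 C@1
Step 5: thread B executes B2 (y = x + 1). Shared: x=5 y=6. PCs: A@2 B@2 C@1
Step 6: thread A executes A3 (y = y * 2). Shared: x=5 y=12. PCs: A@3 B@2 C@1
Step 7: thread C executes C2 (y = x). Shared: x=5 y=5. PCs: A@3 B@2 C@2
Step 8: thread B executes B3 (x = x * -1). Shared: x=-5 y=5. PCs: A@3 B@3 C@2
Step 9: thread C executes C3 (x = 5). Shared: x=5 y=5. PCs: A@3 B@3 C@3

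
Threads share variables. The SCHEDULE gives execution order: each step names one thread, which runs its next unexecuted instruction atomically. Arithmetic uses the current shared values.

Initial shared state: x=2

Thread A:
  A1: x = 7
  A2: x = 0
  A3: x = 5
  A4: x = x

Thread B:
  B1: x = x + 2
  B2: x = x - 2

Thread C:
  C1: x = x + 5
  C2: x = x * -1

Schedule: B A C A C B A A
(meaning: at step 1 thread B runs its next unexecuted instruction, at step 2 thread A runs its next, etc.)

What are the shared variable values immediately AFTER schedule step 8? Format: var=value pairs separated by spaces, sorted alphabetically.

Answer: x=5

Derivation:
Step 1: thread B executes B1 (x = x + 2). Shared: x=4. PCs: A@0 B@1 C@0
Step 2: thread A executes A1 (x = 7). Shared: x=7. PCs: A@1 B@1 C@0
Step 3: thread C executes C1 (x = x + 5). Shared: x=12. PCs: A@1 B@1 C@1
Step 4: thread A executes A2 (x = 0). Shared: x=0. PCs: A@2 B@1 C@1
Step 5: thread C executes C2 (x = x * -1). Shared: x=0. PCs: A@2 B@1 C@2
Step 6: thread B executes B2 (x = x - 2). Shared: x=-2. PCs: A@2 B@2 C@2
Step 7: thread A executes A3 (x = 5). Shared: x=5. PCs: A@3 B@2 C@2
Step 8: thread A executes A4 (x = x). Shared: x=5. PCs: A@4 B@2 C@2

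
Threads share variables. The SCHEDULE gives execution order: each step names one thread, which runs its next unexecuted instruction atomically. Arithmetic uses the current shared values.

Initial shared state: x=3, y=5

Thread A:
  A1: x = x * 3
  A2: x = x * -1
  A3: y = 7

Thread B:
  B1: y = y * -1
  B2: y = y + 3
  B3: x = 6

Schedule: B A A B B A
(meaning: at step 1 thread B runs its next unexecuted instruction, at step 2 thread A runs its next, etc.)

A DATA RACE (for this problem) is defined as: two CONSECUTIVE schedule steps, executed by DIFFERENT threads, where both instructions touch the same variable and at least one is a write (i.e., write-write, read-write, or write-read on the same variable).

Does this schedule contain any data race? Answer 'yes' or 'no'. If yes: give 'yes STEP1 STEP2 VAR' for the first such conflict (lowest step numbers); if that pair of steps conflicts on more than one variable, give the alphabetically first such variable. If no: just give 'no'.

Steps 1,2: B(r=y,w=y) vs A(r=x,w=x). No conflict.
Steps 2,3: same thread (A). No race.
Steps 3,4: A(r=x,w=x) vs B(r=y,w=y). No conflict.
Steps 4,5: same thread (B). No race.
Steps 5,6: B(r=-,w=x) vs A(r=-,w=y). No conflict.

Answer: no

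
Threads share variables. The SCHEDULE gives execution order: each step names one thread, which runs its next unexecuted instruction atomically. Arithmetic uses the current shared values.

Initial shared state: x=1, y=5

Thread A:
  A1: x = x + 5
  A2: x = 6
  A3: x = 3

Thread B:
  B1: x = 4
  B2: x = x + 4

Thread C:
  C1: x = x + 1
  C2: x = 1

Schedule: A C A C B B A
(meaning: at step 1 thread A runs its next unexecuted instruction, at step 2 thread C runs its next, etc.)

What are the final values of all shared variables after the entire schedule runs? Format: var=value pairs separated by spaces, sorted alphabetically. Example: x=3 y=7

Answer: x=3 y=5

Derivation:
Step 1: thread A executes A1 (x = x + 5). Shared: x=6 y=5. PCs: A@1 B@0 C@0
Step 2: thread C executes C1 (x = x + 1). Shared: x=7 y=5. PCs: A@1 B@0 C@1
Step 3: thread A executes A2 (x = 6). Shared: x=6 y=5. PCs: A@2 B@0 C@1
Step 4: thread C executes C2 (x = 1). Shared: x=1 y=5. PCs: A@2 B@0 C@2
Step 5: thread B executes B1 (x = 4). Shared: x=4 y=5. PCs: A@2 B@1 C@2
Step 6: thread B executes B2 (x = x + 4). Shared: x=8 y=5. PCs: A@2 B@2 C@2
Step 7: thread A executes A3 (x = 3). Shared: x=3 y=5. PCs: A@3 B@2 C@2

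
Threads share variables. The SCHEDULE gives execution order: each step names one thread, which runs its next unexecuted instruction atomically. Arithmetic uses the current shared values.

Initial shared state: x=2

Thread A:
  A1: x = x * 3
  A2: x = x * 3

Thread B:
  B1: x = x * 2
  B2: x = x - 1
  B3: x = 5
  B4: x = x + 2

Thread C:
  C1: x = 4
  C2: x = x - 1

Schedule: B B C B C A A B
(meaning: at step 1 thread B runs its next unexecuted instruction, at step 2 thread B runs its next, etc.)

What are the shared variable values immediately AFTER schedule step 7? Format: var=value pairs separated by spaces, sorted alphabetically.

Answer: x=36

Derivation:
Step 1: thread B executes B1 (x = x * 2). Shared: x=4. PCs: A@0 B@1 C@0
Step 2: thread B executes B2 (x = x - 1). Shared: x=3. PCs: A@0 B@2 C@0
Step 3: thread C executes C1 (x = 4). Shared: x=4. PCs: A@0 B@2 C@1
Step 4: thread B executes B3 (x = 5). Shared: x=5. PCs: A@0 B@3 C@1
Step 5: thread C executes C2 (x = x - 1). Shared: x=4. PCs: A@0 B@3 C@2
Step 6: thread A executes A1 (x = x * 3). Shared: x=12. PCs: A@1 B@3 C@2
Step 7: thread A executes A2 (x = x * 3). Shared: x=36. PCs: A@2 B@3 C@2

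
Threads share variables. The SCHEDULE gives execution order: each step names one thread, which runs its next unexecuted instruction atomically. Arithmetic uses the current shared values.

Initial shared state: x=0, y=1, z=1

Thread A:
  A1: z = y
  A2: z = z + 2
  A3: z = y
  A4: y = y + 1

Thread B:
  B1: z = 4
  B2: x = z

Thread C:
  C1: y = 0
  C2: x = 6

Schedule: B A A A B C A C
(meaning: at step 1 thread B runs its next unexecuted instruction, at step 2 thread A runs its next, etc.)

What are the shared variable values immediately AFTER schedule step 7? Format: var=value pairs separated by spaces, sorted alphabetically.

Step 1: thread B executes B1 (z = 4). Shared: x=0 y=1 z=4. PCs: A@0 B@1 C@0
Step 2: thread A executes A1 (z = y). Shared: x=0 y=1 z=1. PCs: A@1 B@1 C@0
Step 3: thread A executes A2 (z = z + 2). Shared: x=0 y=1 z=3. PCs: A@2 B@1 C@0
Step 4: thread A executes A3 (z = y). Shared: x=0 y=1 z=1. PCs: A@3 B@1 C@0
Step 5: thread B executes B2 (x = z). Shared: x=1 y=1 z=1. PCs: A@3 B@2 C@0
Step 6: thread C executes C1 (y = 0). Shared: x=1 y=0 z=1. PCs: A@3 B@2 C@1
Step 7: thread A executes A4 (y = y + 1). Shared: x=1 y=1 z=1. PCs: A@4 B@2 C@1

Answer: x=1 y=1 z=1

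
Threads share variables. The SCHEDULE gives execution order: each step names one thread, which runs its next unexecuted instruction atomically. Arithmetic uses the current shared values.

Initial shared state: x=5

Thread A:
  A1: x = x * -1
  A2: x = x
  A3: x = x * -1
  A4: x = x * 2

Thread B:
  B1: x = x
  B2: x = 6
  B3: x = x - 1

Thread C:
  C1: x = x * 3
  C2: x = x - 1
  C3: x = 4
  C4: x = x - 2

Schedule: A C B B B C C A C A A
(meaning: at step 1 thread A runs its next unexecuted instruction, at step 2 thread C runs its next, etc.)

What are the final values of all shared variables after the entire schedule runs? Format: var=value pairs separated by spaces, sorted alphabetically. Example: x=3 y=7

Step 1: thread A executes A1 (x = x * -1). Shared: x=-5. PCs: A@1 B@0 C@0
Step 2: thread C executes C1 (x = x * 3). Shared: x=-15. PCs: A@1 B@0 C@1
Step 3: thread B executes B1 (x = x). Shared: x=-15. PCs: A@1 B@1 C@1
Step 4: thread B executes B2 (x = 6). Shared: x=6. PCs: A@1 B@2 C@1
Step 5: thread B executes B3 (x = x - 1). Shared: x=5. PCs: A@1 B@3 C@1
Step 6: thread C executes C2 (x = x - 1). Shared: x=4. PCs: A@1 B@3 C@2
Step 7: thread C executes C3 (x = 4). Shared: x=4. PCs: A@1 B@3 C@3
Step 8: thread A executes A2 (x = x). Shared: x=4. PCs: A@2 B@3 C@3
Step 9: thread C executes C4 (x = x - 2). Shared: x=2. PCs: A@2 B@3 C@4
Step 10: thread A executes A3 (x = x * -1). Shared: x=-2. PCs: A@3 B@3 C@4
Step 11: thread A executes A4 (x = x * 2). Shared: x=-4. PCs: A@4 B@3 C@4

Answer: x=-4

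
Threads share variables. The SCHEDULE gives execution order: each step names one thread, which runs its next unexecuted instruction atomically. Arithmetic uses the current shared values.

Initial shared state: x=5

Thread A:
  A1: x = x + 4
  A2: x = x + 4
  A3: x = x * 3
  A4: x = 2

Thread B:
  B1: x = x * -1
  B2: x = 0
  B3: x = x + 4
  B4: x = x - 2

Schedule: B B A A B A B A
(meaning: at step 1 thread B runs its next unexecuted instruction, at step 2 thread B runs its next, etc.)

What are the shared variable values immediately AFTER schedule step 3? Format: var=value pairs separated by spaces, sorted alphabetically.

Answer: x=4

Derivation:
Step 1: thread B executes B1 (x = x * -1). Shared: x=-5. PCs: A@0 B@1
Step 2: thread B executes B2 (x = 0). Shared: x=0. PCs: A@0 B@2
Step 3: thread A executes A1 (x = x + 4). Shared: x=4. PCs: A@1 B@2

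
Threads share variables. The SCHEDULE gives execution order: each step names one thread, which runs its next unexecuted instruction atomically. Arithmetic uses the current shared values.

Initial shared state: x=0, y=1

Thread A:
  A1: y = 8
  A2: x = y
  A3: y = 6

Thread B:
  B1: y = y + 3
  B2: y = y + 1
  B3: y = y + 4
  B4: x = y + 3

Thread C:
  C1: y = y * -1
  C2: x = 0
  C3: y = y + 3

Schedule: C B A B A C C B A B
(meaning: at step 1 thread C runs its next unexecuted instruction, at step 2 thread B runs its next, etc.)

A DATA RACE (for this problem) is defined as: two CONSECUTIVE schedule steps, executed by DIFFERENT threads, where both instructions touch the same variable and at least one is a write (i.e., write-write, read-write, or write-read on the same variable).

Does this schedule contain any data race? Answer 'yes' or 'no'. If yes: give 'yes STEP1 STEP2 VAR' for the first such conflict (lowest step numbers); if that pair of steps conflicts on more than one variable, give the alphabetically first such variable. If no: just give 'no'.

Answer: yes 1 2 y

Derivation:
Steps 1,2: C(y = y * -1) vs B(y = y + 3). RACE on y (W-W).
Steps 2,3: B(y = y + 3) vs A(y = 8). RACE on y (W-W).
Steps 3,4: A(y = 8) vs B(y = y + 1). RACE on y (W-W).
Steps 4,5: B(y = y + 1) vs A(x = y). RACE on y (W-R).
Steps 5,6: A(x = y) vs C(x = 0). RACE on x (W-W).
Steps 6,7: same thread (C). No race.
Steps 7,8: C(y = y + 3) vs B(y = y + 4). RACE on y (W-W).
Steps 8,9: B(y = y + 4) vs A(y = 6). RACE on y (W-W).
Steps 9,10: A(y = 6) vs B(x = y + 3). RACE on y (W-R).
First conflict at steps 1,2.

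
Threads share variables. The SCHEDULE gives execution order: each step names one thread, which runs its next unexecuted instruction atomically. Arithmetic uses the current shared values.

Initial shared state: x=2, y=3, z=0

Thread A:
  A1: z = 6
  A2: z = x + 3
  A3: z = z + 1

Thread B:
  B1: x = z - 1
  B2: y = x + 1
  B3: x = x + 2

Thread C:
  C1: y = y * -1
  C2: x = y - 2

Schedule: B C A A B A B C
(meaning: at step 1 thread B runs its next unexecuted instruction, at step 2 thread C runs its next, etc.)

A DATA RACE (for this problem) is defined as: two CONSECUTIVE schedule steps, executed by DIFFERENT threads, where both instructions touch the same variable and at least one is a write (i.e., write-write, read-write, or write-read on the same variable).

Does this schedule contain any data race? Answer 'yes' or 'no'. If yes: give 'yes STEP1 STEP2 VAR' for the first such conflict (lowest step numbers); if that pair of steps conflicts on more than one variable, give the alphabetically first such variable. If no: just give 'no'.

Steps 1,2: B(r=z,w=x) vs C(r=y,w=y). No conflict.
Steps 2,3: C(r=y,w=y) vs A(r=-,w=z). No conflict.
Steps 3,4: same thread (A). No race.
Steps 4,5: A(r=x,w=z) vs B(r=x,w=y). No conflict.
Steps 5,6: B(r=x,w=y) vs A(r=z,w=z). No conflict.
Steps 6,7: A(r=z,w=z) vs B(r=x,w=x). No conflict.
Steps 7,8: B(x = x + 2) vs C(x = y - 2). RACE on x (W-W).
First conflict at steps 7,8.

Answer: yes 7 8 x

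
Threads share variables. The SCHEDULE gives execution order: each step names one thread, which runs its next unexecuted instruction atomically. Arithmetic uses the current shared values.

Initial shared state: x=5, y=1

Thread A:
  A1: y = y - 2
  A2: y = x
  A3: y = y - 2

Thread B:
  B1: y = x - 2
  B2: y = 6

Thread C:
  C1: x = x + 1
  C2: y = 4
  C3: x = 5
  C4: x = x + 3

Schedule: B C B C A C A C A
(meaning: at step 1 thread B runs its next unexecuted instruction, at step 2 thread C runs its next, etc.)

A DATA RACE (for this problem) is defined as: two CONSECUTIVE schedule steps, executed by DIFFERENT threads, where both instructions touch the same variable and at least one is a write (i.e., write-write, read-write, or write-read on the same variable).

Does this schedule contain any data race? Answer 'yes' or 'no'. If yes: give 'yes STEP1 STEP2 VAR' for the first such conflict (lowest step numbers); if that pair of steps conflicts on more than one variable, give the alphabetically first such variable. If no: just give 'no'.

Answer: yes 1 2 x

Derivation:
Steps 1,2: B(y = x - 2) vs C(x = x + 1). RACE on x (R-W).
Steps 2,3: C(r=x,w=x) vs B(r=-,w=y). No conflict.
Steps 3,4: B(y = 6) vs C(y = 4). RACE on y (W-W).
Steps 4,5: C(y = 4) vs A(y = y - 2). RACE on y (W-W).
Steps 5,6: A(r=y,w=y) vs C(r=-,w=x). No conflict.
Steps 6,7: C(x = 5) vs A(y = x). RACE on x (W-R).
Steps 7,8: A(y = x) vs C(x = x + 3). RACE on x (R-W).
Steps 8,9: C(r=x,w=x) vs A(r=y,w=y). No conflict.
First conflict at steps 1,2.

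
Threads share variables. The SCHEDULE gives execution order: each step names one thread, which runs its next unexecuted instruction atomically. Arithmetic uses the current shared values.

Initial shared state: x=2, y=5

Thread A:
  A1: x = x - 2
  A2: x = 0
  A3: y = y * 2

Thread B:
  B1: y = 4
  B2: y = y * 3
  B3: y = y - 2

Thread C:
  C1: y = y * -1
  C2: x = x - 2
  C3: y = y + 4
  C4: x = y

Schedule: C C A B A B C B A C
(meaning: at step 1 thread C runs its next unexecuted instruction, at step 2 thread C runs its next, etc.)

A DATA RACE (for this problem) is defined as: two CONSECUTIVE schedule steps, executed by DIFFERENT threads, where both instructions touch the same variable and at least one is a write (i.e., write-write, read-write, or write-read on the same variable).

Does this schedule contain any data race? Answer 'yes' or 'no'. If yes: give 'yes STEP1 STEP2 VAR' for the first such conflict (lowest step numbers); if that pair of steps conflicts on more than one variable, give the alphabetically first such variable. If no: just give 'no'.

Answer: yes 2 3 x

Derivation:
Steps 1,2: same thread (C). No race.
Steps 2,3: C(x = x - 2) vs A(x = x - 2). RACE on x (W-W).
Steps 3,4: A(r=x,w=x) vs B(r=-,w=y). No conflict.
Steps 4,5: B(r=-,w=y) vs A(r=-,w=x). No conflict.
Steps 5,6: A(r=-,w=x) vs B(r=y,w=y). No conflict.
Steps 6,7: B(y = y * 3) vs C(y = y + 4). RACE on y (W-W).
Steps 7,8: C(y = y + 4) vs B(y = y - 2). RACE on y (W-W).
Steps 8,9: B(y = y - 2) vs A(y = y * 2). RACE on y (W-W).
Steps 9,10: A(y = y * 2) vs C(x = y). RACE on y (W-R).
First conflict at steps 2,3.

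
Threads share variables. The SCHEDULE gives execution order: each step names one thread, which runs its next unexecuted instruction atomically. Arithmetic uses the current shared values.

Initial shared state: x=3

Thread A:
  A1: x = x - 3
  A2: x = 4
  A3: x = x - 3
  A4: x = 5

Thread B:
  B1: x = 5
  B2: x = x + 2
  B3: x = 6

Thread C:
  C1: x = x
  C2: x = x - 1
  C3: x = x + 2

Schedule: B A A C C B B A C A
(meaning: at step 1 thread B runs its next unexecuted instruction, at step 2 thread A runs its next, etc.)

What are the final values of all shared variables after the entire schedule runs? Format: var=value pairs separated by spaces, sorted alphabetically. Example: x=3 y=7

Answer: x=5

Derivation:
Step 1: thread B executes B1 (x = 5). Shared: x=5. PCs: A@0 B@1 C@0
Step 2: thread A executes A1 (x = x - 3). Shared: x=2. PCs: A@1 B@1 C@0
Step 3: thread A executes A2 (x = 4). Shared: x=4. PCs: A@2 B@1 C@0
Step 4: thread C executes C1 (x = x). Shared: x=4. PCs: A@2 B@1 C@1
Step 5: thread C executes C2 (x = x - 1). Shared: x=3. PCs: A@2 B@1 C@2
Step 6: thread B executes B2 (x = x + 2). Shared: x=5. PCs: A@2 B@2 C@2
Step 7: thread B executes B3 (x = 6). Shared: x=6. PCs: A@2 B@3 C@2
Step 8: thread A executes A3 (x = x - 3). Shared: x=3. PCs: A@3 B@3 C@2
Step 9: thread C executes C3 (x = x + 2). Shared: x=5. PCs: A@3 B@3 C@3
Step 10: thread A executes A4 (x = 5). Shared: x=5. PCs: A@4 B@3 C@3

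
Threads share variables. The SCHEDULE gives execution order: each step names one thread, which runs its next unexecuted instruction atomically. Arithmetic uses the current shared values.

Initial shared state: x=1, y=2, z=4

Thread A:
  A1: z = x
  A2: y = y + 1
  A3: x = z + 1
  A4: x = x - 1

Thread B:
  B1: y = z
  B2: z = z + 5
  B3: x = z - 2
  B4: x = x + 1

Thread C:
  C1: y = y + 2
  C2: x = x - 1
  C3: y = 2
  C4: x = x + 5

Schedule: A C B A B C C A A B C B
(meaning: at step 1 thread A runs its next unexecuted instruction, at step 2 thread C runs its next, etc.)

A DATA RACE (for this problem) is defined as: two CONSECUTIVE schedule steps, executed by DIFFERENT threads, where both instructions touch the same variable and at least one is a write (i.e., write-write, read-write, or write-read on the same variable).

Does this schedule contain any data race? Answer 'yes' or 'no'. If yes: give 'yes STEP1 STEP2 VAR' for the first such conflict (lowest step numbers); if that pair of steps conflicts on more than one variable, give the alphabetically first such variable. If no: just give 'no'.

Answer: yes 2 3 y

Derivation:
Steps 1,2: A(r=x,w=z) vs C(r=y,w=y). No conflict.
Steps 2,3: C(y = y + 2) vs B(y = z). RACE on y (W-W).
Steps 3,4: B(y = z) vs A(y = y + 1). RACE on y (W-W).
Steps 4,5: A(r=y,w=y) vs B(r=z,w=z). No conflict.
Steps 5,6: B(r=z,w=z) vs C(r=x,w=x). No conflict.
Steps 6,7: same thread (C). No race.
Steps 7,8: C(r=-,w=y) vs A(r=z,w=x). No conflict.
Steps 8,9: same thread (A). No race.
Steps 9,10: A(x = x - 1) vs B(x = z - 2). RACE on x (W-W).
Steps 10,11: B(x = z - 2) vs C(x = x + 5). RACE on x (W-W).
Steps 11,12: C(x = x + 5) vs B(x = x + 1). RACE on x (W-W).
First conflict at steps 2,3.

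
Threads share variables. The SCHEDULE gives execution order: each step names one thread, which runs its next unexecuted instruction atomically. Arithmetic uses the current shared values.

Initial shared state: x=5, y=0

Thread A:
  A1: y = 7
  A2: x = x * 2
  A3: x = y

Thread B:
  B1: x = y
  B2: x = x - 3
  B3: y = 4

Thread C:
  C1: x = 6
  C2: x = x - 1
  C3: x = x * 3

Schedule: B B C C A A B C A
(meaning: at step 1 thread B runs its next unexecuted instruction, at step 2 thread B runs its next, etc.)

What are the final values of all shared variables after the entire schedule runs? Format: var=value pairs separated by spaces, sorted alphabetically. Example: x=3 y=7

Step 1: thread B executes B1 (x = y). Shared: x=0 y=0. PCs: A@0 B@1 C@0
Step 2: thread B executes B2 (x = x - 3). Shared: x=-3 y=0. PCs: A@0 B@2 C@0
Step 3: thread C executes C1 (x = 6). Shared: x=6 y=0. PCs: A@0 B@2 C@1
Step 4: thread C executes C2 (x = x - 1). Shared: x=5 y=0. PCs: A@0 B@2 C@2
Step 5: thread A executes A1 (y = 7). Shared: x=5 y=7. PCs: A@1 B@2 C@2
Step 6: thread A executes A2 (x = x * 2). Shared: x=10 y=7. PCs: A@2 B@2 C@2
Step 7: thread B executes B3 (y = 4). Shared: x=10 y=4. PCs: A@2 B@3 C@2
Step 8: thread C executes C3 (x = x * 3). Shared: x=30 y=4. PCs: A@2 B@3 C@3
Step 9: thread A executes A3 (x = y). Shared: x=4 y=4. PCs: A@3 B@3 C@3

Answer: x=4 y=4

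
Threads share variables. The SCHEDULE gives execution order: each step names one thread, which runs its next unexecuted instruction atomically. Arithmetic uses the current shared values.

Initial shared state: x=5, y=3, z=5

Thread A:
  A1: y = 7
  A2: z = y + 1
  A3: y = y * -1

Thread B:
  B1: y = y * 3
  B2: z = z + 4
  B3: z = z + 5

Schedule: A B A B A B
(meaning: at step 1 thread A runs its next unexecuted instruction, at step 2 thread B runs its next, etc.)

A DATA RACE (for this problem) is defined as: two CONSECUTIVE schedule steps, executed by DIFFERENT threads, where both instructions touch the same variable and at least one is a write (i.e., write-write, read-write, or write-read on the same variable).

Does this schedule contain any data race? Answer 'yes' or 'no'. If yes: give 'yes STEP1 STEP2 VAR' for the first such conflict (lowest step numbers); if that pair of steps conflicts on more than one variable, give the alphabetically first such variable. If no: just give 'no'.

Steps 1,2: A(y = 7) vs B(y = y * 3). RACE on y (W-W).
Steps 2,3: B(y = y * 3) vs A(z = y + 1). RACE on y (W-R).
Steps 3,4: A(z = y + 1) vs B(z = z + 4). RACE on z (W-W).
Steps 4,5: B(r=z,w=z) vs A(r=y,w=y). No conflict.
Steps 5,6: A(r=y,w=y) vs B(r=z,w=z). No conflict.
First conflict at steps 1,2.

Answer: yes 1 2 y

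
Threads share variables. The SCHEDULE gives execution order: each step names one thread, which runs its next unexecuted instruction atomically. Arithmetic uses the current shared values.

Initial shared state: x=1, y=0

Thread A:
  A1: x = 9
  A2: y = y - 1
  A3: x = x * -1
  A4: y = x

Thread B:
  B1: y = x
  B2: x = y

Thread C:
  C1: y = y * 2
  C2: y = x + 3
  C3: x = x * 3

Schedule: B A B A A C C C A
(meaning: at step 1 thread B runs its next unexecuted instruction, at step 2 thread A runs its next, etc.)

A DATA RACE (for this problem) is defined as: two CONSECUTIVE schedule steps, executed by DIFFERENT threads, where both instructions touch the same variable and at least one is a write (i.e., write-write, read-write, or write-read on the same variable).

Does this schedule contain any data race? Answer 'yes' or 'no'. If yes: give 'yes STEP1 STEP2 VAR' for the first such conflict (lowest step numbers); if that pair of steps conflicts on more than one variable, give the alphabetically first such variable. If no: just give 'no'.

Steps 1,2: B(y = x) vs A(x = 9). RACE on x (R-W).
Steps 2,3: A(x = 9) vs B(x = y). RACE on x (W-W).
Steps 3,4: B(x = y) vs A(y = y - 1). RACE on y (R-W).
Steps 4,5: same thread (A). No race.
Steps 5,6: A(r=x,w=x) vs C(r=y,w=y). No conflict.
Steps 6,7: same thread (C). No race.
Steps 7,8: same thread (C). No race.
Steps 8,9: C(x = x * 3) vs A(y = x). RACE on x (W-R).
First conflict at steps 1,2.

Answer: yes 1 2 x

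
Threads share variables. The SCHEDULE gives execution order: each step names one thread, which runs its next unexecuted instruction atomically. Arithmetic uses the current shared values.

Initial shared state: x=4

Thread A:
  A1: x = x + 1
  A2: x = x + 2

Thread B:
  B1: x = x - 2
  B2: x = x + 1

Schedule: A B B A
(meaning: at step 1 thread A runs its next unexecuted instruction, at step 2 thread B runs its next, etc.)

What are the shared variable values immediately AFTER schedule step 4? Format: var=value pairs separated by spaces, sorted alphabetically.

Answer: x=6

Derivation:
Step 1: thread A executes A1 (x = x + 1). Shared: x=5. PCs: A@1 B@0
Step 2: thread B executes B1 (x = x - 2). Shared: x=3. PCs: A@1 B@1
Step 3: thread B executes B2 (x = x + 1). Shared: x=4. PCs: A@1 B@2
Step 4: thread A executes A2 (x = x + 2). Shared: x=6. PCs: A@2 B@2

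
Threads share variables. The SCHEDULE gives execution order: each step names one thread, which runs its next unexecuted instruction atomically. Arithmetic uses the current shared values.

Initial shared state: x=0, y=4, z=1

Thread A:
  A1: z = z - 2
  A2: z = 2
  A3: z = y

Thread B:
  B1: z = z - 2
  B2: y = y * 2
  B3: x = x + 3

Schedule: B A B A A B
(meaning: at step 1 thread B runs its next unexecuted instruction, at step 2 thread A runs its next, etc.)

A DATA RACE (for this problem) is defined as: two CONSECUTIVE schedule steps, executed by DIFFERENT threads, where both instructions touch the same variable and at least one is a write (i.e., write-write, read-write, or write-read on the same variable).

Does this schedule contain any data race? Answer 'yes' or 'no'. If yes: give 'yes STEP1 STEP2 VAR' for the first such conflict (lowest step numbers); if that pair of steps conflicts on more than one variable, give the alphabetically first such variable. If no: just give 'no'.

Answer: yes 1 2 z

Derivation:
Steps 1,2: B(z = z - 2) vs A(z = z - 2). RACE on z (W-W).
Steps 2,3: A(r=z,w=z) vs B(r=y,w=y). No conflict.
Steps 3,4: B(r=y,w=y) vs A(r=-,w=z). No conflict.
Steps 4,5: same thread (A). No race.
Steps 5,6: A(r=y,w=z) vs B(r=x,w=x). No conflict.
First conflict at steps 1,2.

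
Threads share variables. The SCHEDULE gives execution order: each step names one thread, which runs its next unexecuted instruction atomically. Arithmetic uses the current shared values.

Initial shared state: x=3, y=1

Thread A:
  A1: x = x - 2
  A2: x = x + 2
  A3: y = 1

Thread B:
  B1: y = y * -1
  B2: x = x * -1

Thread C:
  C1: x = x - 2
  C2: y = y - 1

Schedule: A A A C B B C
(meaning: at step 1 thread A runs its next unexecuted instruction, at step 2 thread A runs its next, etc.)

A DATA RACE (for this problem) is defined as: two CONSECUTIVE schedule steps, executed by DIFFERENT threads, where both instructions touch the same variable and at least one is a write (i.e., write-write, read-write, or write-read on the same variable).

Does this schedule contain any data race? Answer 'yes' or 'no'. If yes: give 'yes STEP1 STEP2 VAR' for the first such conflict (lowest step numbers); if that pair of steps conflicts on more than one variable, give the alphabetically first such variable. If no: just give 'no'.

Steps 1,2: same thread (A). No race.
Steps 2,3: same thread (A). No race.
Steps 3,4: A(r=-,w=y) vs C(r=x,w=x). No conflict.
Steps 4,5: C(r=x,w=x) vs B(r=y,w=y). No conflict.
Steps 5,6: same thread (B). No race.
Steps 6,7: B(r=x,w=x) vs C(r=y,w=y). No conflict.

Answer: no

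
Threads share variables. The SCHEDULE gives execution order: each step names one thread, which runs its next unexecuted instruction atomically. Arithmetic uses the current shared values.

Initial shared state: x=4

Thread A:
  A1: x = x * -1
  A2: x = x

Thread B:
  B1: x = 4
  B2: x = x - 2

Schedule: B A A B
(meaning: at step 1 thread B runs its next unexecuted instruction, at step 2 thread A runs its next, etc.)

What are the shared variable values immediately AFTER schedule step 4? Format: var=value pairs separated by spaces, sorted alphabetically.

Step 1: thread B executes B1 (x = 4). Shared: x=4. PCs: A@0 B@1
Step 2: thread A executes A1 (x = x * -1). Shared: x=-4. PCs: A@1 B@1
Step 3: thread A executes A2 (x = x). Shared: x=-4. PCs: A@2 B@1
Step 4: thread B executes B2 (x = x - 2). Shared: x=-6. PCs: A@2 B@2

Answer: x=-6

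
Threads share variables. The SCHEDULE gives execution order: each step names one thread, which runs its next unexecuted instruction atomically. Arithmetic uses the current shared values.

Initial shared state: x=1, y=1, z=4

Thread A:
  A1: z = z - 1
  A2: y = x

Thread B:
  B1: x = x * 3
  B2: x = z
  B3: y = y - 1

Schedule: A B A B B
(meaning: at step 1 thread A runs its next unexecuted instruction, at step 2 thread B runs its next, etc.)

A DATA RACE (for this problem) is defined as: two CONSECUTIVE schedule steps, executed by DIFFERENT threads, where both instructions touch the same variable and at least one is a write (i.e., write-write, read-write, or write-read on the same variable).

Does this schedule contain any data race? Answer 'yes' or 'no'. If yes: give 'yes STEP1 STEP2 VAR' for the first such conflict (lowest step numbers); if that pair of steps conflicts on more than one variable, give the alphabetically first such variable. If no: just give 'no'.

Answer: yes 2 3 x

Derivation:
Steps 1,2: A(r=z,w=z) vs B(r=x,w=x). No conflict.
Steps 2,3: B(x = x * 3) vs A(y = x). RACE on x (W-R).
Steps 3,4: A(y = x) vs B(x = z). RACE on x (R-W).
Steps 4,5: same thread (B). No race.
First conflict at steps 2,3.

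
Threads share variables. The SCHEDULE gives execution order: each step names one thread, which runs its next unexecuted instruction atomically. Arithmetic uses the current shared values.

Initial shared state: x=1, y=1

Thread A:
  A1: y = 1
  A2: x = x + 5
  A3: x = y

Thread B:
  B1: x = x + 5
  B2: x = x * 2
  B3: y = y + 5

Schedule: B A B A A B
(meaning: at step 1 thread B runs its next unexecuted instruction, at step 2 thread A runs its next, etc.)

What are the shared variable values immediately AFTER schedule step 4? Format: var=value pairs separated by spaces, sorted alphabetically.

Step 1: thread B executes B1 (x = x + 5). Shared: x=6 y=1. PCs: A@0 B@1
Step 2: thread A executes A1 (y = 1). Shared: x=6 y=1. PCs: A@1 B@1
Step 3: thread B executes B2 (x = x * 2). Shared: x=12 y=1. PCs: A@1 B@2
Step 4: thread A executes A2 (x = x + 5). Shared: x=17 y=1. PCs: A@2 B@2

Answer: x=17 y=1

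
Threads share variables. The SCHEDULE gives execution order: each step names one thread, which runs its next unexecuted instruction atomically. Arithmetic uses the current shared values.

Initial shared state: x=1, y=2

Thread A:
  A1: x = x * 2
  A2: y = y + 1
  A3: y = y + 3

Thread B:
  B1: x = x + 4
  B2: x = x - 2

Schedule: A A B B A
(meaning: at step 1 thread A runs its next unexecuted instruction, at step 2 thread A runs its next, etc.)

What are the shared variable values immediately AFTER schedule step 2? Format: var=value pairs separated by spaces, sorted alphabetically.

Step 1: thread A executes A1 (x = x * 2). Shared: x=2 y=2. PCs: A@1 B@0
Step 2: thread A executes A2 (y = y + 1). Shared: x=2 y=3. PCs: A@2 B@0

Answer: x=2 y=3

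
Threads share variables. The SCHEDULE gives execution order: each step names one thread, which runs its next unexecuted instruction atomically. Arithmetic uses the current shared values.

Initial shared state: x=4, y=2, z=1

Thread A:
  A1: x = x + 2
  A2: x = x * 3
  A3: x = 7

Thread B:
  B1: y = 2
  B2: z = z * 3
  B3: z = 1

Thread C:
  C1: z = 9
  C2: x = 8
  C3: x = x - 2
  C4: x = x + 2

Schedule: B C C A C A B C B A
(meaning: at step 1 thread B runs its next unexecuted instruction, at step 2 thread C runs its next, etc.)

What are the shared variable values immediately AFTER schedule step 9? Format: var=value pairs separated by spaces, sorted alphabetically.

Answer: x=26 y=2 z=1

Derivation:
Step 1: thread B executes B1 (y = 2). Shared: x=4 y=2 z=1. PCs: A@0 B@1 C@0
Step 2: thread C executes C1 (z = 9). Shared: x=4 y=2 z=9. PCs: A@0 B@1 C@1
Step 3: thread C executes C2 (x = 8). Shared: x=8 y=2 z=9. PCs: A@0 B@1 C@2
Step 4: thread A executes A1 (x = x + 2). Shared: x=10 y=2 z=9. PCs: A@1 B@1 C@2
Step 5: thread C executes C3 (x = x - 2). Shared: x=8 y=2 z=9. PCs: A@1 B@1 C@3
Step 6: thread A executes A2 (x = x * 3). Shared: x=24 y=2 z=9. PCs: A@2 B@1 C@3
Step 7: thread B executes B2 (z = z * 3). Shared: x=24 y=2 z=27. PCs: A@2 B@2 C@3
Step 8: thread C executes C4 (x = x + 2). Shared: x=26 y=2 z=27. PCs: A@2 B@2 C@4
Step 9: thread B executes B3 (z = 1). Shared: x=26 y=2 z=1. PCs: A@2 B@3 C@4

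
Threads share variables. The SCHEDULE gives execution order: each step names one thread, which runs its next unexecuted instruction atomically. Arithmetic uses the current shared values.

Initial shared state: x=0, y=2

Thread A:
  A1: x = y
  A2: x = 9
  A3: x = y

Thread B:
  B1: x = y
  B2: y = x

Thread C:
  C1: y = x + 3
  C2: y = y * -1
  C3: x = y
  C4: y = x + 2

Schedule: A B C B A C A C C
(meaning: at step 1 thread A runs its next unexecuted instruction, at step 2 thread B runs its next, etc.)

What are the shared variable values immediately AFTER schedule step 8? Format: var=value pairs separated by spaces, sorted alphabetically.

Step 1: thread A executes A1 (x = y). Shared: x=2 y=2. PCs: A@1 B@0 C@0
Step 2: thread B executes B1 (x = y). Shared: x=2 y=2. PCs: A@1 B@1 C@0
Step 3: thread C executes C1 (y = x + 3). Shared: x=2 y=5. PCs: A@1 B@1 C@1
Step 4: thread B executes B2 (y = x). Shared: x=2 y=2. PCs: A@1 B@2 C@1
Step 5: thread A executes A2 (x = 9). Shared: x=9 y=2. PCs: A@2 B@2 C@1
Step 6: thread C executes C2 (y = y * -1). Shared: x=9 y=-2. PCs: A@2 B@2 C@2
Step 7: thread A executes A3 (x = y). Shared: x=-2 y=-2. PCs: A@3 B@2 C@2
Step 8: thread C executes C3 (x = y). Shared: x=-2 y=-2. PCs: A@3 B@2 C@3

Answer: x=-2 y=-2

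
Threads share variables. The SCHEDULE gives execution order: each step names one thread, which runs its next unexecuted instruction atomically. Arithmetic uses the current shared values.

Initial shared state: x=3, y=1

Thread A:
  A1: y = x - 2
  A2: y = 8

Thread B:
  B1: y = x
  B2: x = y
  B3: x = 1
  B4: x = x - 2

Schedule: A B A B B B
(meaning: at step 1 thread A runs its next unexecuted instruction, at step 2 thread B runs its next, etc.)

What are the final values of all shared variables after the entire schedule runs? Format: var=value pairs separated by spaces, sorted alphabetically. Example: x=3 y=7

Step 1: thread A executes A1 (y = x - 2). Shared: x=3 y=1. PCs: A@1 B@0
Step 2: thread B executes B1 (y = x). Shared: x=3 y=3. PCs: A@1 B@1
Step 3: thread A executes A2 (y = 8). Shared: x=3 y=8. PCs: A@2 B@1
Step 4: thread B executes B2 (x = y). Shared: x=8 y=8. PCs: A@2 B@2
Step 5: thread B executes B3 (x = 1). Shared: x=1 y=8. PCs: A@2 B@3
Step 6: thread B executes B4 (x = x - 2). Shared: x=-1 y=8. PCs: A@2 B@4

Answer: x=-1 y=8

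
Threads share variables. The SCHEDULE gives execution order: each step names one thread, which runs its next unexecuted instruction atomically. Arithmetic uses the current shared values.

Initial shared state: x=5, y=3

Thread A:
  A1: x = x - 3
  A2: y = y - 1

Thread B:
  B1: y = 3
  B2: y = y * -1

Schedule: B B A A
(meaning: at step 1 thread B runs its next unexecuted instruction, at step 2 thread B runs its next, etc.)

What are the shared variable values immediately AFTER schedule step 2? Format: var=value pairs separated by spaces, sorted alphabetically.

Answer: x=5 y=-3

Derivation:
Step 1: thread B executes B1 (y = 3). Shared: x=5 y=3. PCs: A@0 B@1
Step 2: thread B executes B2 (y = y * -1). Shared: x=5 y=-3. PCs: A@0 B@2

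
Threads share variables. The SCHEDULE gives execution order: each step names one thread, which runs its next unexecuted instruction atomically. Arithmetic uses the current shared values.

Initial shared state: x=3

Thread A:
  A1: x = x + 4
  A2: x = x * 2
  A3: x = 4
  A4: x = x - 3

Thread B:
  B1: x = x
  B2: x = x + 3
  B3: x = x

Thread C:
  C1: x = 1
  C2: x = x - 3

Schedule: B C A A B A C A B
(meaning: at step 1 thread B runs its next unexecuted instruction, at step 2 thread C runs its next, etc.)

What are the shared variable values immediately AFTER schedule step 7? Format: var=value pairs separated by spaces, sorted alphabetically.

Answer: x=1

Derivation:
Step 1: thread B executes B1 (x = x). Shared: x=3. PCs: A@0 B@1 C@0
Step 2: thread C executes C1 (x = 1). Shared: x=1. PCs: A@0 B@1 C@1
Step 3: thread A executes A1 (x = x + 4). Shared: x=5. PCs: A@1 B@1 C@1
Step 4: thread A executes A2 (x = x * 2). Shared: x=10. PCs: A@2 B@1 C@1
Step 5: thread B executes B2 (x = x + 3). Shared: x=13. PCs: A@2 B@2 C@1
Step 6: thread A executes A3 (x = 4). Shared: x=4. PCs: A@3 B@2 C@1
Step 7: thread C executes C2 (x = x - 3). Shared: x=1. PCs: A@3 B@2 C@2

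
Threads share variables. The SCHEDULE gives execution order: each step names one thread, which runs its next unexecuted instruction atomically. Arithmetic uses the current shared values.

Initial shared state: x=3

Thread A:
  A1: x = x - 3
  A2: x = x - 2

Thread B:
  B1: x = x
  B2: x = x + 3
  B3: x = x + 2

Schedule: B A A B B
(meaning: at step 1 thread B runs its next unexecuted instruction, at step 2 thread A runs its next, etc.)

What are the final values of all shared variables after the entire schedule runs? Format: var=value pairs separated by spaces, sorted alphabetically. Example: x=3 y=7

Step 1: thread B executes B1 (x = x). Shared: x=3. PCs: A@0 B@1
Step 2: thread A executes A1 (x = x - 3). Shared: x=0. PCs: A@1 B@1
Step 3: thread A executes A2 (x = x - 2). Shared: x=-2. PCs: A@2 B@1
Step 4: thread B executes B2 (x = x + 3). Shared: x=1. PCs: A@2 B@2
Step 5: thread B executes B3 (x = x + 2). Shared: x=3. PCs: A@2 B@3

Answer: x=3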